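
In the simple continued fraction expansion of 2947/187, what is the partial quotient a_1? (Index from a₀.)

2947 = 15·187 + 142   →  a_0 = 15
187 = 1·142 + 45   →  a_1 = 1

1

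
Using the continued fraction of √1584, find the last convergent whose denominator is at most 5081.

√1584 = [39; 1, 3, 1, 78, …] (period length 4).
Convergents:
  p_0/q_0 = 39/1
  p_1/q_1 = 40/1
  p_2/q_2 = 159/4
  p_3/q_3 = 199/5
  p_4/q_4 = 15681/394
  p_5/q_5 = 15880/399
  p_6/q_6 = 63321/1591
  p_7/q_7 = 79201/1990
  p_8/q_8 = 6240999/156811
q_7 = 1990 ≤ 5081 < 156811 = q_8, so the answer is 79201/1990.

79201/1990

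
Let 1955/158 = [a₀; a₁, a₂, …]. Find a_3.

1955 = 12·158 + 59   →  a_0 = 12
158 = 2·59 + 40   →  a_1 = 2
59 = 1·40 + 19   →  a_2 = 1
40 = 2·19 + 2   →  a_3 = 2

2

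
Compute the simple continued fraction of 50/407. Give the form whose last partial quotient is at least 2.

[0; 8, 7, 7]

50 = 0·407 + 50
407 = 8·50 + 7
50 = 7·7 + 1
7 = 7·1 + 0  (stop)
So 50/407 = [0; 8, 7, 7].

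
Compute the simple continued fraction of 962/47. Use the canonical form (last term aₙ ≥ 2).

962 = 20*47 + 22
47 = 2*22 + 3
22 = 7*3 + 1
3 = 3*1 + 0  (stop)
So 962/47 = [20; 2, 7, 3].

[20; 2, 7, 3]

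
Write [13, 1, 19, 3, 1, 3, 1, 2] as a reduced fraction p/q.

Using pₖ = aₖpₖ₋₁ + pₖ₋₂ and qₖ = aₖqₖ₋₁ + qₖ₋₂:
  k=0: a=13, p=13, q=1
  k=1: a=1, p=14, q=1
  k=2: a=19, p=279, q=20
  k=3: a=3, p=851, q=61
  k=4: a=1, p=1130, q=81
  k=5: a=3, p=4241, q=304
  k=6: a=1, p=5371, q=385
  k=7: a=2, p=14983, q=1074

14983/1074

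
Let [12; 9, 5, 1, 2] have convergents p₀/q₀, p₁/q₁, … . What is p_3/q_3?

Using pₖ = aₖpₖ₋₁ + pₖ₋₂, qₖ = aₖqₖ₋₁ + qₖ₋₂ (with p₋₁=1, p₋₂=0, q₋₁=0, q₋₂=1):
  k=0: a=12, p=12, q=1
  k=1: a=9, p=109, q=9
  k=2: a=5, p=557, q=46
  k=3: a=1, p=666, q=55

666/55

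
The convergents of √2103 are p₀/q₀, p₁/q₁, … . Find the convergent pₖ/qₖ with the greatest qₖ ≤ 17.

321/7

√2103 = [45; 1, 6, 15, 6, 1, 90, …] (period length 6).
Convergents:
  p_0/q_0 = 45/1
  p_1/q_1 = 46/1
  p_2/q_2 = 321/7
  p_3/q_3 = 4861/106
q_2 = 7 ≤ 17 < 106 = q_3, so the answer is 321/7.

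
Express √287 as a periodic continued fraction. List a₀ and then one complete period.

a₀ = ⌊√287⌋ = 16.
With m₀=0, d₀=1 and mₖ₊₁ = dₖaₖ − mₖ, dₖ₊₁ = (n − mₖ₊₁²)/dₖ, aₖ₊₁ = ⌊(a₀+mₖ₊₁)/dₖ₊₁⌋:
  k=1: m=16, d=31, a=1
  k=2: m=15, d=2, a=15
  k=3: m=15, d=31, a=1
  k=4: m=16, d=1, a=32
d=1 and a=2a₀=32 at k=4, so the next step gives (m, d) = (16, 31) again — its k=1 value — and the period has length 4.

[16; 1, 15, 1, 32]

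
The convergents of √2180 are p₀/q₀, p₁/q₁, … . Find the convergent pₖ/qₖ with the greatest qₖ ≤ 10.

√2180 = [46; 1, 2, 4, 2, 1, 92, …] (period length 6).
Convergents:
  p_0/q_0 = 46/1
  p_1/q_1 = 47/1
  p_2/q_2 = 140/3
  p_3/q_3 = 607/13
q_2 = 3 ≤ 10 < 13 = q_3, so the answer is 140/3.

140/3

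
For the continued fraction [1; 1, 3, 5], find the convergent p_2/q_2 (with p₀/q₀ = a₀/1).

Using pₖ = aₖpₖ₋₁ + pₖ₋₂, qₖ = aₖqₖ₋₁ + qₖ₋₂ (with p₋₁=1, p₋₂=0, q₋₁=0, q₋₂=1):
  k=0: a=1, p=1, q=1
  k=1: a=1, p=2, q=1
  k=2: a=3, p=7, q=4

7/4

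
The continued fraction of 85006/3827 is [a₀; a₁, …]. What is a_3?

2

85006 = 22·3827 + 812   →  a_0 = 22
3827 = 4·812 + 579   →  a_1 = 4
812 = 1·579 + 233   →  a_2 = 1
579 = 2·233 + 113   →  a_3 = 2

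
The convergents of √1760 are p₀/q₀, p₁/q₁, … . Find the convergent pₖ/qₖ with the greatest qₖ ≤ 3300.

√1760 = [41; 1, 19, 1, 82, …] (period length 4).
Convergents:
  p_0/q_0 = 41/1
  p_1/q_1 = 42/1
  p_2/q_2 = 839/20
  p_3/q_3 = 881/21
  p_4/q_4 = 73081/1742
  p_5/q_5 = 73962/1763
  p_6/q_6 = 1478359/35239
q_5 = 1763 ≤ 3300 < 35239 = q_6, so the answer is 73962/1763.

73962/1763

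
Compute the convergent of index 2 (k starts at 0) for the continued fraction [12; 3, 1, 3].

Using pₖ = aₖpₖ₋₁ + pₖ₋₂, qₖ = aₖqₖ₋₁ + qₖ₋₂ (with p₋₁=1, p₋₂=0, q₋₁=0, q₋₂=1):
  k=0: a=12, p=12, q=1
  k=1: a=3, p=37, q=3
  k=2: a=1, p=49, q=4

49/4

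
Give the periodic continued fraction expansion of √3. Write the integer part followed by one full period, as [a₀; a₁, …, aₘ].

[1; 1, 2]

a₀ = ⌊√3⌋ = 1.
With m₀=0, d₀=1 and mₖ₊₁ = dₖaₖ − mₖ, dₖ₊₁ = (n − mₖ₊₁²)/dₖ, aₖ₊₁ = ⌊(a₀+mₖ₊₁)/dₖ₊₁⌋:
  k=1: m=1, d=2, a=1
  k=2: m=1, d=1, a=2
d=1 and a=2a₀=2 at k=2, so the next step gives (m, d) = (1, 2) again — its k=1 value — and the period has length 2.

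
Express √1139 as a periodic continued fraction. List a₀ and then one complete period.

a₀ = ⌊√1139⌋ = 33.

[33; 1, 2, 1, 66]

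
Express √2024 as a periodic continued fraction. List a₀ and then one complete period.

[44; 1, 88]

a₀ = ⌊√2024⌋ = 44.
With m₀=0, d₀=1 and mₖ₊₁ = dₖaₖ − mₖ, dₖ₊₁ = (n − mₖ₊₁²)/dₖ, aₖ₊₁ = ⌊(a₀+mₖ₊₁)/dₖ₊₁⌋:
  k=1: m=44, d=88, a=1
  k=2: m=44, d=1, a=88
d=1 and a=2a₀=88 at k=2, so the next step gives (m, d) = (44, 88) again — its k=1 value — and the period has length 2.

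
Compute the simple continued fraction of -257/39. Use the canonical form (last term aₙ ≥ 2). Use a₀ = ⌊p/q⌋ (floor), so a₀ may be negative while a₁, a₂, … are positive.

-257 = -7*39 + 16
39 = 2*16 + 7
16 = 2*7 + 2
7 = 3*2 + 1
2 = 2*1 + 0  (stop)
So -257/39 = [-7; 2, 2, 3, 2].

[-7; 2, 2, 3, 2]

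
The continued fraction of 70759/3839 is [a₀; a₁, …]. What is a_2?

70759 = 18·3839 + 1657   →  a_0 = 18
3839 = 2·1657 + 525   →  a_1 = 2
1657 = 3·525 + 82   →  a_2 = 3

3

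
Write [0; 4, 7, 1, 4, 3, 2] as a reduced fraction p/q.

Using pₖ = aₖpₖ₋₁ + pₖ₋₂ and qₖ = aₖqₖ₋₁ + qₖ₋₂:
  k=0: a=0, p=0, q=1
  k=1: a=4, p=1, q=4
  k=2: a=7, p=7, q=29
  k=3: a=1, p=8, q=33
  k=4: a=4, p=39, q=161
  k=5: a=3, p=125, q=516
  k=6: a=2, p=289, q=1193

289/1193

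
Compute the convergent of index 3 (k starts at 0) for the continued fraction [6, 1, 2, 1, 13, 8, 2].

27/4

Using pₖ = aₖpₖ₋₁ + pₖ₋₂, qₖ = aₖqₖ₋₁ + qₖ₋₂ (with p₋₁=1, p₋₂=0, q₋₁=0, q₋₂=1):
  k=0: a=6, p=6, q=1
  k=1: a=1, p=7, q=1
  k=2: a=2, p=20, q=3
  k=3: a=1, p=27, q=4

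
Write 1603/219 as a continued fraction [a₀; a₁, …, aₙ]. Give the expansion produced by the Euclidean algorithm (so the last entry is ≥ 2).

1603 = 7·219 + 70
219 = 3·70 + 9
70 = 7·9 + 7
9 = 1·7 + 2
7 = 3·2 + 1
2 = 2·1 + 0  (stop)
So 1603/219 = [7; 3, 7, 1, 3, 2].

[7; 3, 7, 1, 3, 2]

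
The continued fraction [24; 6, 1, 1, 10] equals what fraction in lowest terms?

Fold from the inside: start with 10/1.
  1 + 1/10 = 11/10
  1 + 10/11 = 21/11
  6 + 11/21 = 137/21
  24 + 21/137 = 3309/137

3309/137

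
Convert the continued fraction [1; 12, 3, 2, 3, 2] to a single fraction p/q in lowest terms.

731/676

Using pₖ = aₖpₖ₋₁ + pₖ₋₂ and qₖ = aₖqₖ₋₁ + qₖ₋₂:
  k=0: a=1, p=1, q=1
  k=1: a=12, p=13, q=12
  k=2: a=3, p=40, q=37
  k=3: a=2, p=93, q=86
  k=4: a=3, p=319, q=295
  k=5: a=2, p=731, q=676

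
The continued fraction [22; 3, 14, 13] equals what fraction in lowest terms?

Using pₖ = aₖpₖ₋₁ + pₖ₋₂ and qₖ = aₖqₖ₋₁ + qₖ₋₂:
  k=0: a=22, p=22, q=1
  k=1: a=3, p=67, q=3
  k=2: a=14, p=960, q=43
  k=3: a=13, p=12547, q=562

12547/562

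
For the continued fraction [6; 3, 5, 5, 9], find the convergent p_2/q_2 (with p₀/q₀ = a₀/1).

Using pₖ = aₖpₖ₋₁ + pₖ₋₂, qₖ = aₖqₖ₋₁ + qₖ₋₂ (with p₋₁=1, p₋₂=0, q₋₁=0, q₋₂=1):
  k=0: a=6, p=6, q=1
  k=1: a=3, p=19, q=3
  k=2: a=5, p=101, q=16

101/16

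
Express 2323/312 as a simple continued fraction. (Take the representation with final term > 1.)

[7; 2, 4, 11, 3]

2323 = 7×312 + 139
312 = 2×139 + 34
139 = 4×34 + 3
34 = 11×3 + 1
3 = 3×1 + 0  (stop)
So 2323/312 = [7; 2, 4, 11, 3].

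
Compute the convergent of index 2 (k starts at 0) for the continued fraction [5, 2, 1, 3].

16/3

Using pₖ = aₖpₖ₋₁ + pₖ₋₂, qₖ = aₖqₖ₋₁ + qₖ₋₂ (with p₋₁=1, p₋₂=0, q₋₁=0, q₋₂=1):
  k=0: a=5, p=5, q=1
  k=1: a=2, p=11, q=2
  k=2: a=1, p=16, q=3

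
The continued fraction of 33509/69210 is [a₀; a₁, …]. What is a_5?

16

33509 = 0·69210 + 33509   →  a_0 = 0
69210 = 2·33509 + 2192   →  a_1 = 2
33509 = 15·2192 + 629   →  a_2 = 15
2192 = 3·629 + 305   →  a_3 = 3
629 = 2·305 + 19   →  a_4 = 2
305 = 16·19 + 1   →  a_5 = 16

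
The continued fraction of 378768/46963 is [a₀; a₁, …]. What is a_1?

378768 = 8·46963 + 3064   →  a_0 = 8
46963 = 15·3064 + 1003   →  a_1 = 15

15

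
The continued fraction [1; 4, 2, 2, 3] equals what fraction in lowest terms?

92/75

Using pₖ = aₖpₖ₋₁ + pₖ₋₂ and qₖ = aₖqₖ₋₁ + qₖ₋₂:
  k=0: a=1, p=1, q=1
  k=1: a=4, p=5, q=4
  k=2: a=2, p=11, q=9
  k=3: a=2, p=27, q=22
  k=4: a=3, p=92, q=75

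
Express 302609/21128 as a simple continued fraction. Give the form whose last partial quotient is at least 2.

[14; 3, 10, 14, 2, 2, 9]

302609 = 14·21128 + 6817
21128 = 3·6817 + 677
6817 = 10·677 + 47
677 = 14·47 + 19
47 = 2·19 + 9
19 = 2·9 + 1
9 = 9·1 + 0  (stop)
So 302609/21128 = [14; 3, 10, 14, 2, 2, 9].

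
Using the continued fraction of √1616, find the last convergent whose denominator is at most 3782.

√1616 = [40; 5, 80, …] (period length 2).
Convergents:
  p_0/q_0 = 40/1
  p_1/q_1 = 201/5
  p_2/q_2 = 16120/401
  p_3/q_3 = 80801/2010
  p_4/q_4 = 6480200/161201
q_3 = 2010 ≤ 3782 < 161201 = q_4, so the answer is 80801/2010.

80801/2010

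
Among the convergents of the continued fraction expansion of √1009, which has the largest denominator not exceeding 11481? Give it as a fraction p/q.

√1009 = [31; 1, 3, 3, 1, 62, …] (period length 5).
Convergents:
  p_0/q_0 = 31/1
  p_1/q_1 = 32/1
  p_2/q_2 = 127/4
  p_3/q_3 = 413/13
  p_4/q_4 = 540/17
  p_5/q_5 = 33893/1067
  p_6/q_6 = 34433/1084
  p_7/q_7 = 137192/4319
  p_8/q_8 = 446009/14041
q_7 = 4319 ≤ 11481 < 14041 = q_8, so the answer is 137192/4319.

137192/4319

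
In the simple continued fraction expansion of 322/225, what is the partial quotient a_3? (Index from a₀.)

322 = 1·225 + 97   →  a_0 = 1
225 = 2·97 + 31   →  a_1 = 2
97 = 3·31 + 4   →  a_2 = 3
31 = 7·4 + 3   →  a_3 = 7

7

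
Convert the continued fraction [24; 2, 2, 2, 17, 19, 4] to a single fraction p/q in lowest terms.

Using pₖ = aₖpₖ₋₁ + pₖ₋₂ and qₖ = aₖqₖ₋₁ + qₖ₋₂:
  k=0: a=24, p=24, q=1
  k=1: a=2, p=49, q=2
  k=2: a=2, p=122, q=5
  k=3: a=2, p=293, q=12
  k=4: a=17, p=5103, q=209
  k=5: a=19, p=97250, q=3983
  k=6: a=4, p=394103, q=16141

394103/16141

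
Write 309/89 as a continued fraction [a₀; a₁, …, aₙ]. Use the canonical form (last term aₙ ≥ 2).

309 = 3×89 + 42
89 = 2×42 + 5
42 = 8×5 + 2
5 = 2×2 + 1
2 = 2×1 + 0  (stop)
So 309/89 = [3; 2, 8, 2, 2].

[3; 2, 8, 2, 2]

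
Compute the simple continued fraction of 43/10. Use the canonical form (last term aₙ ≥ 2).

[4; 3, 3]

43 = 4*10 + 3
10 = 3*3 + 1
3 = 3*1 + 0  (stop)
So 43/10 = [4; 3, 3].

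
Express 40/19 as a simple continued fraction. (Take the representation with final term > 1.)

[2; 9, 2]

40 = 2·19 + 2
19 = 9·2 + 1
2 = 2·1 + 0  (stop)
So 40/19 = [2; 9, 2].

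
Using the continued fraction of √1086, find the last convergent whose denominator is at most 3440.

47817/1451

√1086 = [32; 1, 20, 1, 64, …] (period length 4).
Convergents:
  p_0/q_0 = 32/1
  p_1/q_1 = 33/1
  p_2/q_2 = 692/21
  p_3/q_3 = 725/22
  p_4/q_4 = 47092/1429
  p_5/q_5 = 47817/1451
  p_6/q_6 = 1003432/30449
q_5 = 1451 ≤ 3440 < 30449 = q_6, so the answer is 47817/1451.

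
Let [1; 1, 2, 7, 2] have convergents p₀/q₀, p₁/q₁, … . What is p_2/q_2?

Using pₖ = aₖpₖ₋₁ + pₖ₋₂, qₖ = aₖqₖ₋₁ + qₖ₋₂ (with p₋₁=1, p₋₂=0, q₋₁=0, q₋₂=1):
  k=0: a=1, p=1, q=1
  k=1: a=1, p=2, q=1
  k=2: a=2, p=5, q=3

5/3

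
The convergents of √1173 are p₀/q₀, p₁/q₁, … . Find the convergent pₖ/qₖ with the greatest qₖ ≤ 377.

9350/273

√1173 = [34; 4, 68, …] (period length 2).
Convergents:
  p_0/q_0 = 34/1
  p_1/q_1 = 137/4
  p_2/q_2 = 9350/273
  p_3/q_3 = 37537/1096
q_2 = 273 ≤ 377 < 1096 = q_3, so the answer is 9350/273.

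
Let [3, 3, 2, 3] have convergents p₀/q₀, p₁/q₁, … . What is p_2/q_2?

Using pₖ = aₖpₖ₋₁ + pₖ₋₂, qₖ = aₖqₖ₋₁ + qₖ₋₂ (with p₋₁=1, p₋₂=0, q₋₁=0, q₋₂=1):
  k=0: a=3, p=3, q=1
  k=1: a=3, p=10, q=3
  k=2: a=2, p=23, q=7

23/7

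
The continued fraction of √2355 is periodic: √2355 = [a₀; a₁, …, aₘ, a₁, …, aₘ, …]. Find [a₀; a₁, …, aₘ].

[48; 1, 1, 8, 3, 8, 1, 1, 96]

a₀ = ⌊√2355⌋ = 48.
With m₀=0, d₀=1 and mₖ₊₁ = dₖaₖ − mₖ, dₖ₊₁ = (n − mₖ₊₁²)/dₖ, aₖ₊₁ = ⌊(a₀+mₖ₊₁)/dₖ₊₁⌋:
  k=1: m=48, d=51, a=1
  k=2: m=3, d=46, a=1
  k=3: m=43, d=11, a=8
  k=4: m=45, d=30, a=3
  k=5: m=45, d=11, a=8
  k=6: m=43, d=46, a=1
  k=7: m=3, d=51, a=1
  k=8: m=48, d=1, a=96
d=1 and a=2a₀=96 at k=8, so the next step gives (m, d) = (48, 51) again — its k=1 value — and the period has length 8.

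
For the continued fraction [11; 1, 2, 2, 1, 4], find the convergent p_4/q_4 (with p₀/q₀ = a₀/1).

Using pₖ = aₖpₖ₋₁ + pₖ₋₂, qₖ = aₖqₖ₋₁ + qₖ₋₂ (with p₋₁=1, p₋₂=0, q₋₁=0, q₋₂=1):
  k=0: a=11, p=11, q=1
  k=1: a=1, p=12, q=1
  k=2: a=2, p=35, q=3
  k=3: a=2, p=82, q=7
  k=4: a=1, p=117, q=10

117/10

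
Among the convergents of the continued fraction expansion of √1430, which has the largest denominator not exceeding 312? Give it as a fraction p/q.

√1430 = [37; 1, 4, 2, 2, 2, 4, 1, 74, …] (period length 8).
Convergents:
  p_0/q_0 = 37/1
  p_1/q_1 = 38/1
  p_2/q_2 = 189/5
  p_3/q_3 = 416/11
  p_4/q_4 = 1021/27
  p_5/q_5 = 2458/65
  p_6/q_6 = 10853/287
  p_7/q_7 = 13311/352
q_6 = 287 ≤ 312 < 352 = q_7, so the answer is 10853/287.

10853/287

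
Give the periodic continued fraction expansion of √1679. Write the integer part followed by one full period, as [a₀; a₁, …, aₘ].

a₀ = ⌊√1679⌋ = 40.
With m₀=0, d₀=1 and mₖ₊₁ = dₖaₖ − mₖ, dₖ₊₁ = (n − mₖ₊₁²)/dₖ, aₖ₊₁ = ⌊(a₀+mₖ₊₁)/dₖ₊₁⌋:
  k=1: m=40, d=79, a=1
  k=2: m=39, d=2, a=39
  k=3: m=39, d=79, a=1
  k=4: m=40, d=1, a=80
d=1 and a=2a₀=80 at k=4, so the next step gives (m, d) = (40, 79) again — its k=1 value — and the period has length 4.

[40; 1, 39, 1, 80]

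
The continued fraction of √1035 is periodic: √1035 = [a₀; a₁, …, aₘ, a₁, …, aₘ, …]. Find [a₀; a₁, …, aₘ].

a₀ = ⌊√1035⌋ = 32.
With m₀=0, d₀=1 and mₖ₊₁ = dₖaₖ − mₖ, dₖ₊₁ = (n − mₖ₊₁²)/dₖ, aₖ₊₁ = ⌊(a₀+mₖ₊₁)/dₖ₊₁⌋:
  k=1: m=32, d=11, a=5
  k=2: m=23, d=46, a=1
  k=3: m=23, d=11, a=5
  k=4: m=32, d=1, a=64
d=1 and a=2a₀=64 at k=4, so the next step gives (m, d) = (32, 11) again — its k=1 value — and the period has length 4.

[32; 5, 1, 5, 64]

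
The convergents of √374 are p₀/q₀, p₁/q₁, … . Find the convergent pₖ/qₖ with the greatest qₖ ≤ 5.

58/3

√374 = [19; 2, 1, 18, 1, 2, 38, …] (period length 6).
Convergents:
  p_0/q_0 = 19/1
  p_1/q_1 = 39/2
  p_2/q_2 = 58/3
  p_3/q_3 = 1083/56
q_2 = 3 ≤ 5 < 56 = q_3, so the answer is 58/3.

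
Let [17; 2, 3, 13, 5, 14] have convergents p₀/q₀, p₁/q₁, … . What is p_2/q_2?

122/7

Using pₖ = aₖpₖ₋₁ + pₖ₋₂, qₖ = aₖqₖ₋₁ + qₖ₋₂ (with p₋₁=1, p₋₂=0, q₋₁=0, q₋₂=1):
  k=0: a=17, p=17, q=1
  k=1: a=2, p=35, q=2
  k=2: a=3, p=122, q=7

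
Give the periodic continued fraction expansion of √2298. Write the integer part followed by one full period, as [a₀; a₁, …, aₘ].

[47; 1, 14, 1, 94]

a₀ = ⌊√2298⌋ = 47.
With m₀=0, d₀=1 and mₖ₊₁ = dₖaₖ − mₖ, dₖ₊₁ = (n − mₖ₊₁²)/dₖ, aₖ₊₁ = ⌊(a₀+mₖ₊₁)/dₖ₊₁⌋:
  k=1: m=47, d=89, a=1
  k=2: m=42, d=6, a=14
  k=3: m=42, d=89, a=1
  k=4: m=47, d=1, a=94
d=1 and a=2a₀=94 at k=4, so the next step gives (m, d) = (47, 89) again — its k=1 value — and the period has length 4.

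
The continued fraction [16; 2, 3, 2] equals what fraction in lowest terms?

263/16

Using pₖ = aₖpₖ₋₁ + pₖ₋₂ and qₖ = aₖqₖ₋₁ + qₖ₋₂:
  k=0: a=16, p=16, q=1
  k=1: a=2, p=33, q=2
  k=2: a=3, p=115, q=7
  k=3: a=2, p=263, q=16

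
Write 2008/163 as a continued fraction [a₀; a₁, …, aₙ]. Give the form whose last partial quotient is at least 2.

2008 = 12×163 + 52
163 = 3×52 + 7
52 = 7×7 + 3
7 = 2×3 + 1
3 = 3×1 + 0  (stop)
So 2008/163 = [12; 3, 7, 2, 3].

[12; 3, 7, 2, 3]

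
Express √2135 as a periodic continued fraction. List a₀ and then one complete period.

[46; 4, 1, 5, 1, 4, 92]

a₀ = ⌊√2135⌋ = 46.
With m₀=0, d₀=1 and mₖ₊₁ = dₖaₖ − mₖ, dₖ₊₁ = (n − mₖ₊₁²)/dₖ, aₖ₊₁ = ⌊(a₀+mₖ₊₁)/dₖ₊₁⌋:
  k=1: m=46, d=19, a=4
  k=2: m=30, d=65, a=1
  k=3: m=35, d=14, a=5
  k=4: m=35, d=65, a=1
  k=5: m=30, d=19, a=4
  k=6: m=46, d=1, a=92
d=1 and a=2a₀=92 at k=6, so the next step gives (m, d) = (46, 19) again — its k=1 value — and the period has length 6.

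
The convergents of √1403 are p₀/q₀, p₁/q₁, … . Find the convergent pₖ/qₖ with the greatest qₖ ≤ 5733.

74726/1995

√1403 = [37; 2, 5, 3, 1, 3, 5, 2, 74, …] (period length 8).
Convergents:
  p_0/q_0 = 37/1
  p_1/q_1 = 75/2
  p_2/q_2 = 412/11
  p_3/q_3 = 1311/35
  p_4/q_4 = 1723/46
  p_5/q_5 = 6480/173
  p_6/q_6 = 34123/911
  p_7/q_7 = 74726/1995
  p_8/q_8 = 5563847/148541
q_7 = 1995 ≤ 5733 < 148541 = q_8, so the answer is 74726/1995.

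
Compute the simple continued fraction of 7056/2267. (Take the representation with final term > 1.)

7056 = 3×2267 + 255
2267 = 8×255 + 227
255 = 1×227 + 28
227 = 8×28 + 3
28 = 9×3 + 1
3 = 3×1 + 0  (stop)
So 7056/2267 = [3; 8, 1, 8, 9, 3].

[3; 8, 1, 8, 9, 3]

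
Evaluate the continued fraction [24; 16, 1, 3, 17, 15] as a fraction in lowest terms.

Fold from the inside: start with 15/1.
  17 + 1/15 = 256/15
  3 + 15/256 = 783/256
  1 + 256/783 = 1039/783
  16 + 783/1039 = 17407/1039
  24 + 1039/17407 = 418807/17407

418807/17407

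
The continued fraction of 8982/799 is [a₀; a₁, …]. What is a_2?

8982 = 11·799 + 193   →  a_0 = 11
799 = 4·193 + 27   →  a_1 = 4
193 = 7·27 + 4   →  a_2 = 7

7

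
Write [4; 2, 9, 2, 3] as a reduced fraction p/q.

Fold from the inside: start with 3/1.
  2 + 1/3 = 7/3
  9 + 3/7 = 66/7
  2 + 7/66 = 139/66
  4 + 66/139 = 622/139

622/139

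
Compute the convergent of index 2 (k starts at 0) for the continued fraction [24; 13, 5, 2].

1589/66

Using pₖ = aₖpₖ₋₁ + pₖ₋₂, qₖ = aₖqₖ₋₁ + qₖ₋₂ (with p₋₁=1, p₋₂=0, q₋₁=0, q₋₂=1):
  k=0: a=24, p=24, q=1
  k=1: a=13, p=313, q=13
  k=2: a=5, p=1589, q=66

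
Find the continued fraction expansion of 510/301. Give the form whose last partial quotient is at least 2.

510 = 1*301 + 209
301 = 1*209 + 92
209 = 2*92 + 25
92 = 3*25 + 17
25 = 1*17 + 8
17 = 2*8 + 1
8 = 8*1 + 0  (stop)
So 510/301 = [1; 1, 2, 3, 1, 2, 8].

[1; 1, 2, 3, 1, 2, 8]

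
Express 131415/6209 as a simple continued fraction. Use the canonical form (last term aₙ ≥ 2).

[21; 6, 19, 2, 1, 3, 1, 3]

131415 = 21×6209 + 1026
6209 = 6×1026 + 53
1026 = 19×53 + 19
53 = 2×19 + 15
19 = 1×15 + 4
15 = 3×4 + 3
4 = 1×3 + 1
3 = 3×1 + 0  (stop)
So 131415/6209 = [21; 6, 19, 2, 1, 3, 1, 3].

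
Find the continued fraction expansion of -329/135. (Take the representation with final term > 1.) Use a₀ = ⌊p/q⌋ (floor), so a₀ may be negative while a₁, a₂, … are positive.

-329 = -3·135 + 76
135 = 1·76 + 59
76 = 1·59 + 17
59 = 3·17 + 8
17 = 2·8 + 1
8 = 8·1 + 0  (stop)
So -329/135 = [-3; 1, 1, 3, 2, 8].

[-3; 1, 1, 3, 2, 8]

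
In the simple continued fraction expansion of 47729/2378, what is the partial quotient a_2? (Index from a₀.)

14

47729 = 20·2378 + 169   →  a_0 = 20
2378 = 14·169 + 12   →  a_1 = 14
169 = 14·12 + 1   →  a_2 = 14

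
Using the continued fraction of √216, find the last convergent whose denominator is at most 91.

√216 = [14; 1, 2, 3, 2, 1, 28, …] (period length 6).
Convergents:
  p_0/q_0 = 14/1
  p_1/q_1 = 15/1
  p_2/q_2 = 44/3
  p_3/q_3 = 147/10
  p_4/q_4 = 338/23
  p_5/q_5 = 485/33
  p_6/q_6 = 13918/947
q_5 = 33 ≤ 91 < 947 = q_6, so the answer is 485/33.

485/33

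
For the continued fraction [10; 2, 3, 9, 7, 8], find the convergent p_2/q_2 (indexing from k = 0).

Using pₖ = aₖpₖ₋₁ + pₖ₋₂, qₖ = aₖqₖ₋₁ + qₖ₋₂ (with p₋₁=1, p₋₂=0, q₋₁=0, q₋₂=1):
  k=0: a=10, p=10, q=1
  k=1: a=2, p=21, q=2
  k=2: a=3, p=73, q=7

73/7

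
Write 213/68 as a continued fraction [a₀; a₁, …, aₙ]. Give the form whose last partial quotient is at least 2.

[3; 7, 1, 1, 4]

213 = 3·68 + 9
68 = 7·9 + 5
9 = 1·5 + 4
5 = 1·4 + 1
4 = 4·1 + 0  (stop)
So 213/68 = [3; 7, 1, 1, 4].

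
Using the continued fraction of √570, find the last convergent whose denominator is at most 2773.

63817/2673

√570 = [23; 1, 6, 1, 46, …] (period length 4).
Convergents:
  p_0/q_0 = 23/1
  p_1/q_1 = 24/1
  p_2/q_2 = 167/7
  p_3/q_3 = 191/8
  p_4/q_4 = 8953/375
  p_5/q_5 = 9144/383
  p_6/q_6 = 63817/2673
  p_7/q_7 = 72961/3056
q_6 = 2673 ≤ 2773 < 3056 = q_7, so the answer is 63817/2673.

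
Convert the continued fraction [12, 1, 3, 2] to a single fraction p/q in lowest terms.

Fold from the inside: start with 2/1.
  3 + 1/2 = 7/2
  1 + 2/7 = 9/7
  12 + 7/9 = 115/9

115/9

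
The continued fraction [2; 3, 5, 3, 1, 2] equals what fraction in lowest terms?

428/185

Fold from the inside: start with 2/1.
  1 + 1/2 = 3/2
  3 + 2/3 = 11/3
  5 + 3/11 = 58/11
  3 + 11/58 = 185/58
  2 + 58/185 = 428/185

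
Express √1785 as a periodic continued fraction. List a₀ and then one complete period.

[42; 4, 84]

a₀ = ⌊√1785⌋ = 42.
With m₀=0, d₀=1 and mₖ₊₁ = dₖaₖ − mₖ, dₖ₊₁ = (n − mₖ₊₁²)/dₖ, aₖ₊₁ = ⌊(a₀+mₖ₊₁)/dₖ₊₁⌋:
  k=1: m=42, d=21, a=4
  k=2: m=42, d=1, a=84
d=1 and a=2a₀=84 at k=2, so the next step gives (m, d) = (42, 21) again — its k=1 value — and the period has length 2.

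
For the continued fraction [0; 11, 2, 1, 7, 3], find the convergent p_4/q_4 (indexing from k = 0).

Using pₖ = aₖpₖ₋₁ + pₖ₋₂, qₖ = aₖqₖ₋₁ + qₖ₋₂ (with p₋₁=1, p₋₂=0, q₋₁=0, q₋₂=1):
  k=0: a=0, p=0, q=1
  k=1: a=11, p=1, q=11
  k=2: a=2, p=2, q=23
  k=3: a=1, p=3, q=34
  k=4: a=7, p=23, q=261

23/261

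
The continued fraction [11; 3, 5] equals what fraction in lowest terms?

181/16

Using pₖ = aₖpₖ₋₁ + pₖ₋₂ and qₖ = aₖqₖ₋₁ + qₖ₋₂:
  k=0: a=11, p=11, q=1
  k=1: a=3, p=34, q=3
  k=2: a=5, p=181, q=16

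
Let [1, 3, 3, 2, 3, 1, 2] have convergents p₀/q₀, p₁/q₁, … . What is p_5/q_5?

133/102

Using pₖ = aₖpₖ₋₁ + pₖ₋₂, qₖ = aₖqₖ₋₁ + qₖ₋₂ (with p₋₁=1, p₋₂=0, q₋₁=0, q₋₂=1):
  k=0: a=1, p=1, q=1
  k=1: a=3, p=4, q=3
  k=2: a=3, p=13, q=10
  k=3: a=2, p=30, q=23
  k=4: a=3, p=103, q=79
  k=5: a=1, p=133, q=102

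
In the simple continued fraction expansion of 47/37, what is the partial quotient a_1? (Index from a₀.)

47 = 1·37 + 10   →  a_0 = 1
37 = 3·10 + 7   →  a_1 = 3

3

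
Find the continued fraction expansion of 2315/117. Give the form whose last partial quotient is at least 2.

[19; 1, 3, 1, 2, 8]

2315 = 19×117 + 92
117 = 1×92 + 25
92 = 3×25 + 17
25 = 1×17 + 8
17 = 2×8 + 1
8 = 8×1 + 0  (stop)
So 2315/117 = [19; 1, 3, 1, 2, 8].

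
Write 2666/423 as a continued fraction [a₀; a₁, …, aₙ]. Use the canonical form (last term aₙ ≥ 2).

[6; 3, 3, 3, 1, 1, 5]

2666 = 6*423 + 128
423 = 3*128 + 39
128 = 3*39 + 11
39 = 3*11 + 6
11 = 1*6 + 5
6 = 1*5 + 1
5 = 5*1 + 0  (stop)
So 2666/423 = [6; 3, 3, 3, 1, 1, 5].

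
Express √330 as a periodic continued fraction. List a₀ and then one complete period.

[18; 6, 36]

a₀ = ⌊√330⌋ = 18.
With m₀=0, d₀=1 and mₖ₊₁ = dₖaₖ − mₖ, dₖ₊₁ = (n − mₖ₊₁²)/dₖ, aₖ₊₁ = ⌊(a₀+mₖ₊₁)/dₖ₊₁⌋:
  k=1: m=18, d=6, a=6
  k=2: m=18, d=1, a=36
d=1 and a=2a₀=36 at k=2, so the next step gives (m, d) = (18, 6) again — its k=1 value — and the period has length 2.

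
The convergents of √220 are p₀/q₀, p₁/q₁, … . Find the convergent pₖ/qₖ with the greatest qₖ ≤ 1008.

13186/889

√220 = [14; 1, 4, 1, 28, …] (period length 4).
Convergents:
  p_0/q_0 = 14/1
  p_1/q_1 = 15/1
  p_2/q_2 = 74/5
  p_3/q_3 = 89/6
  p_4/q_4 = 2566/173
  p_5/q_5 = 2655/179
  p_6/q_6 = 13186/889
  p_7/q_7 = 15841/1068
q_6 = 889 ≤ 1008 < 1068 = q_7, so the answer is 13186/889.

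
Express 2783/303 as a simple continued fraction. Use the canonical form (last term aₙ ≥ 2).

2783 = 9*303 + 56
303 = 5*56 + 23
56 = 2*23 + 10
23 = 2*10 + 3
10 = 3*3 + 1
3 = 3*1 + 0  (stop)
So 2783/303 = [9; 5, 2, 2, 3, 3].

[9; 5, 2, 2, 3, 3]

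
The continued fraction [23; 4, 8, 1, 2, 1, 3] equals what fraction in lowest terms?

Using pₖ = aₖpₖ₋₁ + pₖ₋₂ and qₖ = aₖqₖ₋₁ + qₖ₋₂:
  k=0: a=23, p=23, q=1
  k=1: a=4, p=93, q=4
  k=2: a=8, p=767, q=33
  k=3: a=1, p=860, q=37
  k=4: a=2, p=2487, q=107
  k=5: a=1, p=3347, q=144
  k=6: a=3, p=12528, q=539

12528/539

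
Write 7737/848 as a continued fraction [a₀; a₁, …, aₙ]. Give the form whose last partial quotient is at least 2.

7737 = 9·848 + 105
848 = 8·105 + 8
105 = 13·8 + 1
8 = 8·1 + 0  (stop)
So 7737/848 = [9; 8, 13, 8].

[9; 8, 13, 8]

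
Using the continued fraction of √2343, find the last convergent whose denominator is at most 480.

10649/220

√2343 = [48; 2, 2, 8, 2, 2, 96, …] (period length 6).
Convergents:
  p_0/q_0 = 48/1
  p_1/q_1 = 97/2
  p_2/q_2 = 242/5
  p_3/q_3 = 2033/42
  p_4/q_4 = 4308/89
  p_5/q_5 = 10649/220
  p_6/q_6 = 1026612/21209
q_5 = 220 ≤ 480 < 21209 = q_6, so the answer is 10649/220.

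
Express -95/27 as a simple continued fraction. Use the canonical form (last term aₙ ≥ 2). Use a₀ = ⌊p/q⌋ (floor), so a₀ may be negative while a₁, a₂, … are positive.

[-4; 2, 13]

-95 = -4×27 + 13
27 = 2×13 + 1
13 = 13×1 + 0  (stop)
So -95/27 = [-4; 2, 13].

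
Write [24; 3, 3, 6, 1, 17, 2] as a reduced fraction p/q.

Using pₖ = aₖpₖ₋₁ + pₖ₋₂ and qₖ = aₖqₖ₋₁ + qₖ₋₂:
  k=0: a=24, p=24, q=1
  k=1: a=3, p=73, q=3
  k=2: a=3, p=243, q=10
  k=3: a=6, p=1531, q=63
  k=4: a=1, p=1774, q=73
  k=5: a=17, p=31689, q=1304
  k=6: a=2, p=65152, q=2681

65152/2681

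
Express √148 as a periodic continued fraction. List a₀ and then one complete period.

a₀ = ⌊√148⌋ = 12.

[12; 6, 24]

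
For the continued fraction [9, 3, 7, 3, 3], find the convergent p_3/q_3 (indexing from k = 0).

643/69

Using pₖ = aₖpₖ₋₁ + pₖ₋₂, qₖ = aₖqₖ₋₁ + qₖ₋₂ (with p₋₁=1, p₋₂=0, q₋₁=0, q₋₂=1):
  k=0: a=9, p=9, q=1
  k=1: a=3, p=28, q=3
  k=2: a=7, p=205, q=22
  k=3: a=3, p=643, q=69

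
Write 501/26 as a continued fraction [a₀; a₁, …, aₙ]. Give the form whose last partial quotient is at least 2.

501 = 19·26 + 7
26 = 3·7 + 5
7 = 1·5 + 2
5 = 2·2 + 1
2 = 2·1 + 0  (stop)
So 501/26 = [19; 3, 1, 2, 2].

[19; 3, 1, 2, 2]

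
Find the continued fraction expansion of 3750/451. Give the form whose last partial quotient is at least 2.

[8; 3, 5, 1, 2, 8]

3750 = 8·451 + 142
451 = 3·142 + 25
142 = 5·25 + 17
25 = 1·17 + 8
17 = 2·8 + 1
8 = 8·1 + 0  (stop)
So 3750/451 = [8; 3, 5, 1, 2, 8].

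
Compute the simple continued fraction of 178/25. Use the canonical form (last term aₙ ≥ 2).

[7; 8, 3]

178 = 7*25 + 3
25 = 8*3 + 1
3 = 3*1 + 0  (stop)
So 178/25 = [7; 8, 3].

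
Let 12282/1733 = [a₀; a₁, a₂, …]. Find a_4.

3

12282 = 7·1733 + 151   →  a_0 = 7
1733 = 11·151 + 72   →  a_1 = 11
151 = 2·72 + 7   →  a_2 = 2
72 = 10·7 + 2   →  a_3 = 10
7 = 3·2 + 1   →  a_4 = 3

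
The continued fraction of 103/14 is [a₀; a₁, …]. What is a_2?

1

103 = 7·14 + 5   →  a_0 = 7
14 = 2·5 + 4   →  a_1 = 2
5 = 1·4 + 1   →  a_2 = 1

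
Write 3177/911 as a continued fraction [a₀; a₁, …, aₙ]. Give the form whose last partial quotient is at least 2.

3177 = 3·911 + 444
911 = 2·444 + 23
444 = 19·23 + 7
23 = 3·7 + 2
7 = 3·2 + 1
2 = 2·1 + 0  (stop)
So 3177/911 = [3; 2, 19, 3, 3, 2].

[3; 2, 19, 3, 3, 2]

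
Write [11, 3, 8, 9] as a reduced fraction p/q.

2581/228

Using pₖ = aₖpₖ₋₁ + pₖ₋₂ and qₖ = aₖqₖ₋₁ + qₖ₋₂:
  k=0: a=11, p=11, q=1
  k=1: a=3, p=34, q=3
  k=2: a=8, p=283, q=25
  k=3: a=9, p=2581, q=228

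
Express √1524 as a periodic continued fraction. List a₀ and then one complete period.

a₀ = ⌊√1524⌋ = 39.
With m₀=0, d₀=1 and mₖ₊₁ = dₖaₖ − mₖ, dₖ₊₁ = (n − mₖ₊₁²)/dₖ, aₖ₊₁ = ⌊(a₀+mₖ₊₁)/dₖ₊₁⌋:
  k=1: m=39, d=3, a=26
  k=2: m=39, d=1, a=78
d=1 and a=2a₀=78 at k=2, so the next step gives (m, d) = (39, 3) again — its k=1 value — and the period has length 2.

[39; 26, 78]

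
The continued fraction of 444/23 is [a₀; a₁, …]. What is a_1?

444 = 19·23 + 7   →  a_0 = 19
23 = 3·7 + 2   →  a_1 = 3

3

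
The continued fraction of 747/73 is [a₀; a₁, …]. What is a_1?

4

747 = 10·73 + 17   →  a_0 = 10
73 = 4·17 + 5   →  a_1 = 4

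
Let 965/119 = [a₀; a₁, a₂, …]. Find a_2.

6

965 = 8·119 + 13   →  a_0 = 8
119 = 9·13 + 2   →  a_1 = 9
13 = 6·2 + 1   →  a_2 = 6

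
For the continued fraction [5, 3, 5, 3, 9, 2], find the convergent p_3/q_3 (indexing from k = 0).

271/51

Using pₖ = aₖpₖ₋₁ + pₖ₋₂, qₖ = aₖqₖ₋₁ + qₖ₋₂ (with p₋₁=1, p₋₂=0, q₋₁=0, q₋₂=1):
  k=0: a=5, p=5, q=1
  k=1: a=3, p=16, q=3
  k=2: a=5, p=85, q=16
  k=3: a=3, p=271, q=51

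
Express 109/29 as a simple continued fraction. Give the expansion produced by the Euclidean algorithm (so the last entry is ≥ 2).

[3; 1, 3, 7]

109 = 3·29 + 22
29 = 1·22 + 7
22 = 3·7 + 1
7 = 7·1 + 0  (stop)
So 109/29 = [3; 1, 3, 7].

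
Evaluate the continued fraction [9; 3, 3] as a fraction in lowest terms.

93/10

Fold from the inside: start with 3/1.
  3 + 1/3 = 10/3
  9 + 3/10 = 93/10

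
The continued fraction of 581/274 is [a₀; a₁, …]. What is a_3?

581 = 2·274 + 33   →  a_0 = 2
274 = 8·33 + 10   →  a_1 = 8
33 = 3·10 + 3   →  a_2 = 3
10 = 3·3 + 1   →  a_3 = 3

3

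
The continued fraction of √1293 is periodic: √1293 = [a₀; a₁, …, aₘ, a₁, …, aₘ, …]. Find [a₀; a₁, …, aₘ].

[35; 1, 22, 1, 70]

a₀ = ⌊√1293⌋ = 35.
With m₀=0, d₀=1 and mₖ₊₁ = dₖaₖ − mₖ, dₖ₊₁ = (n − mₖ₊₁²)/dₖ, aₖ₊₁ = ⌊(a₀+mₖ₊₁)/dₖ₊₁⌋:
  k=1: m=35, d=68, a=1
  k=2: m=33, d=3, a=22
  k=3: m=33, d=68, a=1
  k=4: m=35, d=1, a=70
d=1 and a=2a₀=70 at k=4, so the next step gives (m, d) = (35, 68) again — its k=1 value — and the period has length 4.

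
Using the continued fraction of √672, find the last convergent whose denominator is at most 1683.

17498/675

√672 = [25; 1, 11, 1, 50, …] (period length 4).
Convergents:
  p_0/q_0 = 25/1
  p_1/q_1 = 26/1
  p_2/q_2 = 311/12
  p_3/q_3 = 337/13
  p_4/q_4 = 17161/662
  p_5/q_5 = 17498/675
  p_6/q_6 = 209639/8087
q_5 = 675 ≤ 1683 < 8087 = q_6, so the answer is 17498/675.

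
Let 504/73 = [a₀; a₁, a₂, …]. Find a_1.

1

504 = 6·73 + 66   →  a_0 = 6
73 = 1·66 + 7   →  a_1 = 1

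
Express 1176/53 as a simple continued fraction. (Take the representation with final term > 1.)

[22; 5, 3, 3]

1176 = 22×53 + 10
53 = 5×10 + 3
10 = 3×3 + 1
3 = 3×1 + 0  (stop)
So 1176/53 = [22; 5, 3, 3].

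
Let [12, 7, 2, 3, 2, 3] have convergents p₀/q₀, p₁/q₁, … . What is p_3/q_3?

Using pₖ = aₖpₖ₋₁ + pₖ₋₂, qₖ = aₖqₖ₋₁ + qₖ₋₂ (with p₋₁=1, p₋₂=0, q₋₁=0, q₋₂=1):
  k=0: a=12, p=12, q=1
  k=1: a=7, p=85, q=7
  k=2: a=2, p=182, q=15
  k=3: a=3, p=631, q=52

631/52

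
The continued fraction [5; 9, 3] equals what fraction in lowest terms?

143/28

Fold from the inside: start with 3/1.
  9 + 1/3 = 28/3
  5 + 3/28 = 143/28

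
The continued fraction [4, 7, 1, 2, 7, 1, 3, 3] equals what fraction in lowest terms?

Using pₖ = aₖpₖ₋₁ + pₖ₋₂ and qₖ = aₖqₖ₋₁ + qₖ₋₂:
  k=0: a=4, p=4, q=1
  k=1: a=7, p=29, q=7
  k=2: a=1, p=33, q=8
  k=3: a=2, p=95, q=23
  k=4: a=7, p=698, q=169
  k=5: a=1, p=793, q=192
  k=6: a=3, p=3077, q=745
  k=7: a=3, p=10024, q=2427

10024/2427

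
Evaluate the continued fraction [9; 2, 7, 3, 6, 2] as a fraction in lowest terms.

Using pₖ = aₖpₖ₋₁ + pₖ₋₂ and qₖ = aₖqₖ₋₁ + qₖ₋₂:
  k=0: a=9, p=9, q=1
  k=1: a=2, p=19, q=2
  k=2: a=7, p=142, q=15
  k=3: a=3, p=445, q=47
  k=4: a=6, p=2812, q=297
  k=5: a=2, p=6069, q=641

6069/641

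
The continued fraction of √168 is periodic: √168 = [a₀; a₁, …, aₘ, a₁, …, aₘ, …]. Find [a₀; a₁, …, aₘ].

a₀ = ⌊√168⌋ = 12.
With m₀=0, d₀=1 and mₖ₊₁ = dₖaₖ − mₖ, dₖ₊₁ = (n − mₖ₊₁²)/dₖ, aₖ₊₁ = ⌊(a₀+mₖ₊₁)/dₖ₊₁⌋:
  k=1: m=12, d=24, a=1
  k=2: m=12, d=1, a=24
d=1 and a=2a₀=24 at k=2, so the next step gives (m, d) = (12, 24) again — its k=1 value — and the period has length 2.

[12; 1, 24]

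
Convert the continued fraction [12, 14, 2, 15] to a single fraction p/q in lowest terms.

5419/449

Fold from the inside: start with 15/1.
  2 + 1/15 = 31/15
  14 + 15/31 = 449/31
  12 + 31/449 = 5419/449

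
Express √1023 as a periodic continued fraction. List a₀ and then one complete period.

a₀ = ⌊√1023⌋ = 31.
With m₀=0, d₀=1 and mₖ₊₁ = dₖaₖ − mₖ, dₖ₊₁ = (n − mₖ₊₁²)/dₖ, aₖ₊₁ = ⌊(a₀+mₖ₊₁)/dₖ₊₁⌋:
  k=1: m=31, d=62, a=1
  k=2: m=31, d=1, a=62
d=1 and a=2a₀=62 at k=2, so the next step gives (m, d) = (31, 62) again — its k=1 value — and the period has length 2.

[31; 1, 62]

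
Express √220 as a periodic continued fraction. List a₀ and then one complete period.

[14; 1, 4, 1, 28]

a₀ = ⌊√220⌋ = 14.
With m₀=0, d₀=1 and mₖ₊₁ = dₖaₖ − mₖ, dₖ₊₁ = (n − mₖ₊₁²)/dₖ, aₖ₊₁ = ⌊(a₀+mₖ₊₁)/dₖ₊₁⌋:
  k=1: m=14, d=24, a=1
  k=2: m=10, d=5, a=4
  k=3: m=10, d=24, a=1
  k=4: m=14, d=1, a=28
d=1 and a=2a₀=28 at k=4, so the next step gives (m, d) = (14, 24) again — its k=1 value — and the period has length 4.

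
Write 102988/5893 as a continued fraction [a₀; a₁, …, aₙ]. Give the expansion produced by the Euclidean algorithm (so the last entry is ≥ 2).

[17; 2, 10, 16, 2, 2, 3]

102988 = 17·5893 + 2807
5893 = 2·2807 + 279
2807 = 10·279 + 17
279 = 16·17 + 7
17 = 2·7 + 3
7 = 2·3 + 1
3 = 3·1 + 0  (stop)
So 102988/5893 = [17; 2, 10, 16, 2, 2, 3].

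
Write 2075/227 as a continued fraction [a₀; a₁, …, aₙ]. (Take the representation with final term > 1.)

2075 = 9*227 + 32
227 = 7*32 + 3
32 = 10*3 + 2
3 = 1*2 + 1
2 = 2*1 + 0  (stop)
So 2075/227 = [9; 7, 10, 1, 2].

[9; 7, 10, 1, 2]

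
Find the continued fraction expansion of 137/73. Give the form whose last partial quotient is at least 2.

137 = 1·73 + 64
73 = 1·64 + 9
64 = 7·9 + 1
9 = 9·1 + 0  (stop)
So 137/73 = [1; 1, 7, 9].

[1; 1, 7, 9]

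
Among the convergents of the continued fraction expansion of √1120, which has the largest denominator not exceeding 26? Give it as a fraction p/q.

√1120 = [33; 2, 6, 1, 15, 1, 6, 2, 66, …] (period length 8).
Convergents:
  p_0/q_0 = 33/1
  p_1/q_1 = 67/2
  p_2/q_2 = 435/13
  p_3/q_3 = 502/15
  p_4/q_4 = 7965/238
q_3 = 15 ≤ 26 < 238 = q_4, so the answer is 502/15.

502/15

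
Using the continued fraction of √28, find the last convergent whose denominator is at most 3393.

9403/1777

√28 = [5; 3, 2, 3, 10, …] (period length 4).
Convergents:
  p_0/q_0 = 5/1
  p_1/q_1 = 16/3
  p_2/q_2 = 37/7
  p_3/q_3 = 127/24
  p_4/q_4 = 1307/247
  p_5/q_5 = 4048/765
  p_6/q_6 = 9403/1777
  p_7/q_7 = 32257/6096
q_6 = 1777 ≤ 3393 < 6096 = q_7, so the answer is 9403/1777.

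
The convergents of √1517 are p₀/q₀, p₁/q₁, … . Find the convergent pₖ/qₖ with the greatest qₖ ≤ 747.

28082/721

√1517 = [38; 1, 18, 2, 18, 1, 76, …] (period length 6).
Convergents:
  p_0/q_0 = 38/1
  p_1/q_1 = 39/1
  p_2/q_2 = 740/19
  p_3/q_3 = 1519/39
  p_4/q_4 = 28082/721
  p_5/q_5 = 29601/760
q_4 = 721 ≤ 747 < 760 = q_5, so the answer is 28082/721.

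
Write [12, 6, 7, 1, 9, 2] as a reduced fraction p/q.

12370/1017

Using pₖ = aₖpₖ₋₁ + pₖ₋₂ and qₖ = aₖqₖ₋₁ + qₖ₋₂:
  k=0: a=12, p=12, q=1
  k=1: a=6, p=73, q=6
  k=2: a=7, p=523, q=43
  k=3: a=1, p=596, q=49
  k=4: a=9, p=5887, q=484
  k=5: a=2, p=12370, q=1017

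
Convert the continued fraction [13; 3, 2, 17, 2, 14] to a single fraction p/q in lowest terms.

48311/3636

Using pₖ = aₖpₖ₋₁ + pₖ₋₂ and qₖ = aₖqₖ₋₁ + qₖ₋₂:
  k=0: a=13, p=13, q=1
  k=1: a=3, p=40, q=3
  k=2: a=2, p=93, q=7
  k=3: a=17, p=1621, q=122
  k=4: a=2, p=3335, q=251
  k=5: a=14, p=48311, q=3636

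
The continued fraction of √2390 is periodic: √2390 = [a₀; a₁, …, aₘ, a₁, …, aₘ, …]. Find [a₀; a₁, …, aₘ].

[48; 1, 7, 1, 8, 1, 7, 1, 96]

a₀ = ⌊√2390⌋ = 48.
With m₀=0, d₀=1 and mₖ₊₁ = dₖaₖ − mₖ, dₖ₊₁ = (n − mₖ₊₁²)/dₖ, aₖ₊₁ = ⌊(a₀+mₖ₊₁)/dₖ₊₁⌋:
  k=1: m=48, d=86, a=1
  k=2: m=38, d=11, a=7
  k=3: m=39, d=79, a=1
  k=4: m=40, d=10, a=8
  k=5: m=40, d=79, a=1
  k=6: m=39, d=11, a=7
  k=7: m=38, d=86, a=1
  k=8: m=48, d=1, a=96
d=1 and a=2a₀=96 at k=8, so the next step gives (m, d) = (48, 86) again — its k=1 value — and the period has length 8.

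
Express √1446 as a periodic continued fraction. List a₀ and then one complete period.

a₀ = ⌊√1446⌋ = 38.
With m₀=0, d₀=1 and mₖ₊₁ = dₖaₖ − mₖ, dₖ₊₁ = (n − mₖ₊₁²)/dₖ, aₖ₊₁ = ⌊(a₀+mₖ₊₁)/dₖ₊₁⌋:
  k=1: m=38, d=2, a=38
  k=2: m=38, d=1, a=76
d=1 and a=2a₀=76 at k=2, so the next step gives (m, d) = (38, 2) again — its k=1 value — and the period has length 2.

[38; 38, 76]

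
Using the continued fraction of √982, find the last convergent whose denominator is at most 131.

√982 = [31; 2, 1, 30, 1, 2, 62, …] (period length 6).
Convergents:
  p_0/q_0 = 31/1
  p_1/q_1 = 63/2
  p_2/q_2 = 94/3
  p_3/q_3 = 2883/92
  p_4/q_4 = 2977/95
  p_5/q_5 = 8837/282
q_4 = 95 ≤ 131 < 282 = q_5, so the answer is 2977/95.

2977/95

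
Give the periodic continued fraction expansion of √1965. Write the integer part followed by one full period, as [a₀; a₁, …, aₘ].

[44; 3, 21, 1, 4, 1, 21, 3, 88]

a₀ = ⌊√1965⌋ = 44.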